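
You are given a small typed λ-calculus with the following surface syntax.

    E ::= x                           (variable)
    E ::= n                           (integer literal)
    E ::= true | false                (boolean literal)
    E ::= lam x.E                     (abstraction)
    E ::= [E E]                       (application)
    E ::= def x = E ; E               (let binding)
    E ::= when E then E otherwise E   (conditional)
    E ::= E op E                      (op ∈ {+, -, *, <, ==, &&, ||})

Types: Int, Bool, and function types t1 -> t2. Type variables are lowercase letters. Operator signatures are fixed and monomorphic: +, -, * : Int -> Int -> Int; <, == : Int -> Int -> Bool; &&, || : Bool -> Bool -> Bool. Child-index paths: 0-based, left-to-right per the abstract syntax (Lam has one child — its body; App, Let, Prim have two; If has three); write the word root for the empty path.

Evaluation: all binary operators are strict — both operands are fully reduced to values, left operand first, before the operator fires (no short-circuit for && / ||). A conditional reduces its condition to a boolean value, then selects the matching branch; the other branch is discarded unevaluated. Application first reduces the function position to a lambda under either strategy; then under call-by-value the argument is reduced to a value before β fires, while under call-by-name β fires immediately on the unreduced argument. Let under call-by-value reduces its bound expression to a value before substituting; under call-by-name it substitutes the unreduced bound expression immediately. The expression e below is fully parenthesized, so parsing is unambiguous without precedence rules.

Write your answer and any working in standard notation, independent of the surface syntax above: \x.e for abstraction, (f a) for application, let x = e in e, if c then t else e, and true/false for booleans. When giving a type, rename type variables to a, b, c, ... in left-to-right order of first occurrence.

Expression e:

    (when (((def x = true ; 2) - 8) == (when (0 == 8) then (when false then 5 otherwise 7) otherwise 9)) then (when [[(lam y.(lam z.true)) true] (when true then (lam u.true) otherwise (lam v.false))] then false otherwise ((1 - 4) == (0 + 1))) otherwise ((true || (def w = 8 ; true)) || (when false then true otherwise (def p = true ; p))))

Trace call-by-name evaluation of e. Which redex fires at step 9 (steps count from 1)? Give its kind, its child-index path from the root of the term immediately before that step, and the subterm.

Answer: if at 1 : (if false then true else (let p = true in p))

Trace:
step 0: (if (((let x = true in 2) - 8) == (if (0 == 8) then (if false then 5 else 7) else 9)) then (if (((\y.(\z.true)) true) (if true then (\u.true) else (\v.false))) then false else ((1 - 4) == (0 + 1))) else ((true || (let w = 8 in true)) || (if false then true else (let p = true in p))))
step 1: [let@0.0.0] (if ((2 - 8) == (if (0 == 8) then (if false then 5 else 7) else 9)) then (if (((\y.(\z.true)) true) (if true then (\u.true) else (\v.false))) then false else ((1 - 4) == (0 + 1))) else ((true || (let w = 8 in true)) || (if false then true else (let p = true in p))))
step 2: [delta@0.0] (if (-6 == (if (0 == 8) then (if false then 5 else 7) else 9)) then (if (((\y.(\z.true)) true) (if true then (\u.true) else (\v.false))) then false else ((1 - 4) == (0 + 1))) else ((true || (let w = 8 in true)) || (if false then true else (let p = true in p))))
step 3: [delta@0.1.0] (if (-6 == (if false then (if false then 5 else 7) else 9)) then (if (((\y.(\z.true)) true) (if true then (\u.true) else (\v.false))) then false else ((1 - 4) == (0 + 1))) else ((true || (let w = 8 in true)) || (if false then true else (let p = true in p))))
step 4: [if@0.1] (if (-6 == 9) then (if (((\y.(\z.true)) true) (if true then (\u.true) else (\v.false))) then false else ((1 - 4) == (0 + 1))) else ((true || (let w = 8 in true)) || (if false then true else (let p = true in p))))
step 5: [delta@0] (if false then (if (((\y.(\z.true)) true) (if true then (\u.true) else (\v.false))) then false else ((1 - 4) == (0 + 1))) else ((true || (let w = 8 in true)) || (if false then true else (let p = true in p))))
step 6: [if@root] ((true || (let w = 8 in true)) || (if false then true else (let p = true in p)))
step 7: [let@0.1] ((true || true) || (if false then true else (let p = true in p)))
step 8: [delta@0] (true || (if false then true else (let p = true in p)))
step 9: [if@1] (true || (let p = true in p))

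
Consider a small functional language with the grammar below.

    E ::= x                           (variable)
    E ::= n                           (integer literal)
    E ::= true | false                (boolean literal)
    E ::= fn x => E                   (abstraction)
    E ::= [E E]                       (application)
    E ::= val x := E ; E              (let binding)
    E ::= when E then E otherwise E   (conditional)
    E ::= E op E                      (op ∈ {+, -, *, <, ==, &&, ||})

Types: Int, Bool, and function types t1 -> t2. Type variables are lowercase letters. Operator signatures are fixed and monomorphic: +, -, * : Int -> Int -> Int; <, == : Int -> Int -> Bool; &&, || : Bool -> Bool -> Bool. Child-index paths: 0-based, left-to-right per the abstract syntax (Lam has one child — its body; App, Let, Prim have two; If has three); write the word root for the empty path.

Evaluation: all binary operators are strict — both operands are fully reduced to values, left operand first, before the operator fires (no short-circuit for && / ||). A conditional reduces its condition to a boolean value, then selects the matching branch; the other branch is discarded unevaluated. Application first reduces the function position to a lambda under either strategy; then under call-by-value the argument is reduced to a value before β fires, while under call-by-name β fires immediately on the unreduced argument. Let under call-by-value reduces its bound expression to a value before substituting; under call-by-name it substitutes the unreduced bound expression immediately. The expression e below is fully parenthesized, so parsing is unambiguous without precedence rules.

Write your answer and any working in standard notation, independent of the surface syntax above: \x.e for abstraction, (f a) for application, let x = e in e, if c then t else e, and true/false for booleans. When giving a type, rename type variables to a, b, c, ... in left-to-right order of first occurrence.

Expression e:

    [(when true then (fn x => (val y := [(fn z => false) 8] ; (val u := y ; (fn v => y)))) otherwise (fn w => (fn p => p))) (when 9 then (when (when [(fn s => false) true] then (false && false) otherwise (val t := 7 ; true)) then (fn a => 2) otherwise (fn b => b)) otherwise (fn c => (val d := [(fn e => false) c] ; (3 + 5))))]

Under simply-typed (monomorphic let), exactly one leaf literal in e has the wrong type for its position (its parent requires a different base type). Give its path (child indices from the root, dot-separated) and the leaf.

Trace:
  unify Bool ~ Bool
\z._ : b -> Bool
  unify b -> Bool ~ Int -> c
  unify b ~ Int
  unify Bool ~ c
_ _ : Bool
let y : Bool
y : Bool
let u : Bool
y : Bool
\v._ : d -> Bool
\x._ : a -> d -> Bool
p : f
\p._ : f -> f
\w._ : e -> f -> f
  unify a -> d -> Bool ~ e -> f -> f
  unify a ~ e
  unify d -> Bool ~ f -> f
  unify d ~ f
  unify Bool ~ f
  unify Int ~ Bool
  FAIL: mismatch Int ~ Bool

Answer: 1.0 : 9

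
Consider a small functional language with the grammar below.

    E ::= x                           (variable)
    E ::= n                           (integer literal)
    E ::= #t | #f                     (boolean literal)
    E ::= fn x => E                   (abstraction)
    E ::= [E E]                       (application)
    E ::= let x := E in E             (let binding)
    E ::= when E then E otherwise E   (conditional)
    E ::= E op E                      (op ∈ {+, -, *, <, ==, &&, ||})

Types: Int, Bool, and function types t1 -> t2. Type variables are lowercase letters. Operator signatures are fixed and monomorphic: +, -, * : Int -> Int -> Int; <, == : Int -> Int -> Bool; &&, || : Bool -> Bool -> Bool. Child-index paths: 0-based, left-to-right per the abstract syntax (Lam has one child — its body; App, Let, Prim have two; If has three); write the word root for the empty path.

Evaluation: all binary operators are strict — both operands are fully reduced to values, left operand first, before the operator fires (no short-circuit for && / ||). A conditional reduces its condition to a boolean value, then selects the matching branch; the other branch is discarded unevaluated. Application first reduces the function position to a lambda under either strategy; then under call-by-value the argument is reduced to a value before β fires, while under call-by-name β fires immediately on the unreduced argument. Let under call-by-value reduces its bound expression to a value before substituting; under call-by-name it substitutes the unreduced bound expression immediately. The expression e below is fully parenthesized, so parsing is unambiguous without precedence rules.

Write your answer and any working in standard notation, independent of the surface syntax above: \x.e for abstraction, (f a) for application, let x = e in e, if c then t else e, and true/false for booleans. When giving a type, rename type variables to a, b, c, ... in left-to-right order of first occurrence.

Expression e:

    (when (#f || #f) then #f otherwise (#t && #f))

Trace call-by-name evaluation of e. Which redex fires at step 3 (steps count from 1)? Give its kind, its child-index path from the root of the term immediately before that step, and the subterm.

Answer: delta at root : (true && false)

Trace:
step 0: (if (false || false) then false else (true && false))
step 1: [delta@0] (if false then false else (true && false))
step 2: [if@root] (true && false)
step 3: [delta@root] false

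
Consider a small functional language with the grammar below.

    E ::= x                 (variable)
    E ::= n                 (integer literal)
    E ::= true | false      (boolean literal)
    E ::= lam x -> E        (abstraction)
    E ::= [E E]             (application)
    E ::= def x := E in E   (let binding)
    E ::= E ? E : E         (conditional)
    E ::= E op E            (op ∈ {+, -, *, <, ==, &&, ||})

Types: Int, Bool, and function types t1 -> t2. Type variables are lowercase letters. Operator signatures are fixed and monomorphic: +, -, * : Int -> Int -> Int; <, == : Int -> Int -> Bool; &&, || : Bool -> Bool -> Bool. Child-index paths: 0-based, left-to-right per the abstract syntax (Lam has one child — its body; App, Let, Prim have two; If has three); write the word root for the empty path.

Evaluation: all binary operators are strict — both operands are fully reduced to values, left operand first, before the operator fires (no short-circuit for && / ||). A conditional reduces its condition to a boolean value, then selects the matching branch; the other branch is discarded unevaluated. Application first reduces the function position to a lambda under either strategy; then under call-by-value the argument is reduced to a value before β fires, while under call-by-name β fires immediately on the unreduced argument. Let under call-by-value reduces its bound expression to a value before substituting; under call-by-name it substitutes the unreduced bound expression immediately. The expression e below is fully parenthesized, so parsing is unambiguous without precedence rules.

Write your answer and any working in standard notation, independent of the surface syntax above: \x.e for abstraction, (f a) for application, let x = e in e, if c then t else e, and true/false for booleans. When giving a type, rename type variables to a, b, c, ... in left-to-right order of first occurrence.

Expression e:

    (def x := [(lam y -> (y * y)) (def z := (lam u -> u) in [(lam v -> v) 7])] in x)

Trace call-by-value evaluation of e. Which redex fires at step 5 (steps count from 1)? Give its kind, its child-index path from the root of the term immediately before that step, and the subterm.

Answer: let at root : (let x = 49 in x)

Trace:
step 0: (let x = ((\y.(y * y)) (let z = (\u.u) in ((\v.v) 7))) in x)
step 1: [let@0.1] (let x = ((\y.(y * y)) ((\v.v) 7)) in x)
step 2: [beta@0.1] (let x = ((\y.(y * y)) 7) in x)
step 3: [beta@0] (let x = (7 * 7) in x)
step 4: [delta@0] (let x = 49 in x)
step 5: [let@root] 49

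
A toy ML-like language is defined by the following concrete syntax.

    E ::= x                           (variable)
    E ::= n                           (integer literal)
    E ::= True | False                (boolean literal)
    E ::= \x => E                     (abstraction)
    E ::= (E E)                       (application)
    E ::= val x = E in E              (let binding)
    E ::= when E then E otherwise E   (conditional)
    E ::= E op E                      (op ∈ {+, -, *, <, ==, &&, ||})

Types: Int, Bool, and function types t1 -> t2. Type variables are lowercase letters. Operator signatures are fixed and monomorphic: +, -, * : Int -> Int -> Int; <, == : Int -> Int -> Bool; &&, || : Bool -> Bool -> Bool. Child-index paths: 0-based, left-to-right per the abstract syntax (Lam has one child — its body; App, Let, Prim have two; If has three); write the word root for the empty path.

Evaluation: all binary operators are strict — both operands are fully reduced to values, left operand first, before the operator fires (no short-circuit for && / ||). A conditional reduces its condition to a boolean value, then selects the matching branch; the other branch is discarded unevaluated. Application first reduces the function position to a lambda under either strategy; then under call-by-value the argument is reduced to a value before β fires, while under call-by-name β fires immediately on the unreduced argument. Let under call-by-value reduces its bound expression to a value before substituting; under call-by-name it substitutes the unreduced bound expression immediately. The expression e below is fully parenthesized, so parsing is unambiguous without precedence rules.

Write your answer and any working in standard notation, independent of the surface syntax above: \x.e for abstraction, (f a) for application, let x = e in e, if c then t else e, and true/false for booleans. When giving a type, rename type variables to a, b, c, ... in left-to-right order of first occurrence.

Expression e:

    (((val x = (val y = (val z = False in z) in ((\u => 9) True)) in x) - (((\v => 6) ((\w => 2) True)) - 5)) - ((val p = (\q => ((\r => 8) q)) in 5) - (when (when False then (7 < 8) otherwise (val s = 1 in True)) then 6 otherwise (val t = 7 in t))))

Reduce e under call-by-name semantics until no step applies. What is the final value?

Working:
step 0: (((let x = (let y = (let z = false in z) in ((\u.9) true)) in x) - (((\v.6) ((\w.2) true)) - 5)) - ((let p = (\q.((\r.8) q)) in 5) - (if (if false then (7 < 8) else (let s = 1 in true)) then 6 else (let t = 7 in t))))
step 1: [let@0.0] (((let y = (let z = false in z) in ((\u.9) true)) - (((\v.6) ((\w.2) true)) - 5)) - ((let p = (\q.((\r.8) q)) in 5) - (if (if false then (7 < 8) else (let s = 1 in true)) then 6 else (let t = 7 in t))))
step 2: [let@0.0] ((((\u.9) true) - (((\v.6) ((\w.2) true)) - 5)) - ((let p = (\q.((\r.8) q)) in 5) - (if (if false then (7 < 8) else (let s = 1 in true)) then 6 else (let t = 7 in t))))
step 3: [beta@0.0] ((9 - (((\v.6) ((\w.2) true)) - 5)) - ((let p = (\q.((\r.8) q)) in 5) - (if (if false then (7 < 8) else (let s = 1 in true)) then 6 else (let t = 7 in t))))
step 4: [beta@0.1.0] ((9 - (6 - 5)) - ((let p = (\q.((\r.8) q)) in 5) - (if (if false then (7 < 8) else (let s = 1 in true)) then 6 else (let t = 7 in t))))
step 5: [delta@0.1] ((9 - 1) - ((let p = (\q.((\r.8) q)) in 5) - (if (if false then (7 < 8) else (let s = 1 in true)) then 6 else (let t = 7 in t))))
step 6: [delta@0] (8 - ((let p = (\q.((\r.8) q)) in 5) - (if (if false then (7 < 8) else (let s = 1 in true)) then 6 else (let t = 7 in t))))
step 7: [let@1.0] (8 - (5 - (if (if false then (7 < 8) else (let s = 1 in true)) then 6 else (let t = 7 in t))))
step 8: [if@1.1.0] (8 - (5 - (if (let s = 1 in true) then 6 else (let t = 7 in t))))
step 9: [let@1.1.0] (8 - (5 - (if true then 6 else (let t = 7 in t))))
step 10: [if@1.1] (8 - (5 - 6))
step 11: [delta@1] (8 - -1)
step 12: [delta@root] 9

Answer: 9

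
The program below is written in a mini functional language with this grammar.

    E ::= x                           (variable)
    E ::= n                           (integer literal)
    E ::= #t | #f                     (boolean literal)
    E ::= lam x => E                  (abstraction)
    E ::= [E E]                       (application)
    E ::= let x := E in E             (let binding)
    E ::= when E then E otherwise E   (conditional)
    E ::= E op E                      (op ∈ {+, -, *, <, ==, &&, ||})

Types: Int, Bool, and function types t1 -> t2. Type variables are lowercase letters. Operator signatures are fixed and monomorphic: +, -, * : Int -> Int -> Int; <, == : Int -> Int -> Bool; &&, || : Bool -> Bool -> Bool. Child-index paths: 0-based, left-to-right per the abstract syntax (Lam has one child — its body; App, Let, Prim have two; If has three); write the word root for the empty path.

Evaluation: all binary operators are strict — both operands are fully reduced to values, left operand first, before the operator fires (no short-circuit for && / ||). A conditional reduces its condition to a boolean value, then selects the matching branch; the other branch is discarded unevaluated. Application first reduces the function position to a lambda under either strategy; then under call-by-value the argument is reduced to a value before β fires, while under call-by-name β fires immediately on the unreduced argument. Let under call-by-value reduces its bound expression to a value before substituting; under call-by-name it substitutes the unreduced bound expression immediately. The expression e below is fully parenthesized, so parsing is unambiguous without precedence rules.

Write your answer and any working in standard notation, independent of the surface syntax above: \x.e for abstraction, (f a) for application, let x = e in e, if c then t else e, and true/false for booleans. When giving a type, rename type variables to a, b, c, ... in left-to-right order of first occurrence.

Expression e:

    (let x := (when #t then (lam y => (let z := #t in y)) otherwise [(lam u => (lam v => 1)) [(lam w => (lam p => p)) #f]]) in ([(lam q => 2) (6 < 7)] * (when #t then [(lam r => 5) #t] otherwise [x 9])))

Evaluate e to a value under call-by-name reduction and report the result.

Answer: 10

Working:
step 0: (let x = (if true then (\y.(let z = true in y)) else ((\u.(\v.1)) ((\w.(\p.p)) false))) in (((\q.2) (6 < 7)) * (if true then ((\r.5) true) else (x 9))))
step 1: [let@root] (((\q.2) (6 < 7)) * (if true then ((\r.5) true) else ((if true then (\y.(let z = true in y)) else ((\u.(\v.1)) ((\w.(\p.p)) false))) 9)))
step 2: [beta@0] (2 * (if true then ((\r.5) true) else ((if true then (\y.(let z = true in y)) else ((\u.(\v.1)) ((\w.(\p.p)) false))) 9)))
step 3: [if@1] (2 * ((\r.5) true))
step 4: [beta@1] (2 * 5)
step 5: [delta@root] 10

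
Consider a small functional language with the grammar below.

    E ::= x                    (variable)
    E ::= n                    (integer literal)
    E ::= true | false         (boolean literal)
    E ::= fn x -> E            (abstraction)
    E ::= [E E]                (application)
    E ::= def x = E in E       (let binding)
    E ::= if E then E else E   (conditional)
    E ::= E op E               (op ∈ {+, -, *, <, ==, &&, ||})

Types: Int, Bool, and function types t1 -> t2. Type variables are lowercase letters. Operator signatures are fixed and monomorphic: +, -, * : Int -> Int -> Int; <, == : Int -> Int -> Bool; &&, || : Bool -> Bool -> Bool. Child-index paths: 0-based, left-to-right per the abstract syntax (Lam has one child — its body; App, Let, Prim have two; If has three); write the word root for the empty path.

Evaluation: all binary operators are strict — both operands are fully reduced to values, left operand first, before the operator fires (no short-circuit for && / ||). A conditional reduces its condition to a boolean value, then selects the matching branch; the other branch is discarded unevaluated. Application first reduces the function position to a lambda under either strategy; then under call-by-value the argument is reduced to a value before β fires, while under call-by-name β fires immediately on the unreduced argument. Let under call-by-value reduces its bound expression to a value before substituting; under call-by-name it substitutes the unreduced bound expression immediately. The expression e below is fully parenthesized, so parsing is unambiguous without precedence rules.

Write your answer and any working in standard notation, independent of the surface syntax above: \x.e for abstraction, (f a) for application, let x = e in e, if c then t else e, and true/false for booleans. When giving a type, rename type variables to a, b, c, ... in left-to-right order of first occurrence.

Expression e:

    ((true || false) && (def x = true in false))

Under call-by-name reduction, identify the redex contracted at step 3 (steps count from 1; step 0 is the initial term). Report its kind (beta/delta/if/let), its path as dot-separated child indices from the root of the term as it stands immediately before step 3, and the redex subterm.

Derivation:
step 0: ((true || false) && (let x = true in false))
step 1: [delta@0] (true && (let x = true in false))
step 2: [let@1] (true && false)
step 3: [delta@root] false

Answer: delta at root : (true && false)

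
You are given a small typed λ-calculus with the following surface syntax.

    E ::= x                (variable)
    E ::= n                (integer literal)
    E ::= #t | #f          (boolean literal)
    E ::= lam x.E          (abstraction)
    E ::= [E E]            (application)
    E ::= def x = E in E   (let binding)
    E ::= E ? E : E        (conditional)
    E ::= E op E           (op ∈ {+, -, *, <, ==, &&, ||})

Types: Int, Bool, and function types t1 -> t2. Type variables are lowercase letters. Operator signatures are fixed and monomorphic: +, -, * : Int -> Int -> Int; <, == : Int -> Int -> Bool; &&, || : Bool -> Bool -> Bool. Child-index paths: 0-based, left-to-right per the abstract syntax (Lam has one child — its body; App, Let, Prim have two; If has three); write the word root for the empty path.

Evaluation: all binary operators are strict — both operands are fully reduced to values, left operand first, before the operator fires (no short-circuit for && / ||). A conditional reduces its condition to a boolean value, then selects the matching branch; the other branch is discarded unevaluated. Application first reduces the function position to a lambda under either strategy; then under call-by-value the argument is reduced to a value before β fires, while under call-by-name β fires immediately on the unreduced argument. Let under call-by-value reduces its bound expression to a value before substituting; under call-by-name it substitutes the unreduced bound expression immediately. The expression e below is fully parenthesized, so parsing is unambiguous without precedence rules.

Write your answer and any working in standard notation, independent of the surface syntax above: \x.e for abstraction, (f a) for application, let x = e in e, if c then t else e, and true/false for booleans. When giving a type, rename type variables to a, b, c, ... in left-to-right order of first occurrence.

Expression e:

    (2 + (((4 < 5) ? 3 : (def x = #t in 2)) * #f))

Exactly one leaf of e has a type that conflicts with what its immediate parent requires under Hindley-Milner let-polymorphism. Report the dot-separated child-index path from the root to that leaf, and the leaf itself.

Answer: 1.1 : false

Trace:
  unify Int ~ Int
  unify Int ~ Int
  unify Int ~ Int
  unify Bool ~ Bool
let x : Bool
  unify Int ~ Int
  unify Int ~ Int
  unify Bool ~ Int
  FAIL: mismatch Bool ~ Int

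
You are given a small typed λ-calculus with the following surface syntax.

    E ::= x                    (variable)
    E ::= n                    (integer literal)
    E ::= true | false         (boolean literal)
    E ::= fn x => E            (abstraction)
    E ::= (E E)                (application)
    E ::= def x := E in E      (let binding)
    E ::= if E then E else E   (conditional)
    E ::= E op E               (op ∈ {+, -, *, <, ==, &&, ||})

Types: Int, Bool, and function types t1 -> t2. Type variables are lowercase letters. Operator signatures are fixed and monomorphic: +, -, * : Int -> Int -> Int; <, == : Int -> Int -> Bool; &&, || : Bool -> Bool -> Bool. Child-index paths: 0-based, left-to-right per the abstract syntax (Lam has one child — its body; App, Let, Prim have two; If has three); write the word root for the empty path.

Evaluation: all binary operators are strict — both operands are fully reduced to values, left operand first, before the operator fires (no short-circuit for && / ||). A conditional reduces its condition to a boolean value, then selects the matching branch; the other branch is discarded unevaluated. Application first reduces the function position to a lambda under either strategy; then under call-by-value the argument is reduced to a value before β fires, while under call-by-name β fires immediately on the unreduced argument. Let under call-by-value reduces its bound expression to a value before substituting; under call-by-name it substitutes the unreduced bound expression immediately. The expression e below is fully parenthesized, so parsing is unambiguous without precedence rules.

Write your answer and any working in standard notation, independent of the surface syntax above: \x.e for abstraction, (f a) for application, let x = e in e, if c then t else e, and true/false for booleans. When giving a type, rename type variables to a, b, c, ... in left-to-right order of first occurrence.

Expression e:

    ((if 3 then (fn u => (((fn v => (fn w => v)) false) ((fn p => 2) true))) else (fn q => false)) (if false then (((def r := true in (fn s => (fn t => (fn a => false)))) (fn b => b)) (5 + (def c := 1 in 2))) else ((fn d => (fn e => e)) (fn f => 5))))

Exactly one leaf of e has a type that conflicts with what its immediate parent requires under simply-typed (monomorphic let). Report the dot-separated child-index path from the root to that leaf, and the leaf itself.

Trace:
  unify Int ~ Bool
  FAIL: mismatch Int ~ Bool

Answer: 0.0 : 3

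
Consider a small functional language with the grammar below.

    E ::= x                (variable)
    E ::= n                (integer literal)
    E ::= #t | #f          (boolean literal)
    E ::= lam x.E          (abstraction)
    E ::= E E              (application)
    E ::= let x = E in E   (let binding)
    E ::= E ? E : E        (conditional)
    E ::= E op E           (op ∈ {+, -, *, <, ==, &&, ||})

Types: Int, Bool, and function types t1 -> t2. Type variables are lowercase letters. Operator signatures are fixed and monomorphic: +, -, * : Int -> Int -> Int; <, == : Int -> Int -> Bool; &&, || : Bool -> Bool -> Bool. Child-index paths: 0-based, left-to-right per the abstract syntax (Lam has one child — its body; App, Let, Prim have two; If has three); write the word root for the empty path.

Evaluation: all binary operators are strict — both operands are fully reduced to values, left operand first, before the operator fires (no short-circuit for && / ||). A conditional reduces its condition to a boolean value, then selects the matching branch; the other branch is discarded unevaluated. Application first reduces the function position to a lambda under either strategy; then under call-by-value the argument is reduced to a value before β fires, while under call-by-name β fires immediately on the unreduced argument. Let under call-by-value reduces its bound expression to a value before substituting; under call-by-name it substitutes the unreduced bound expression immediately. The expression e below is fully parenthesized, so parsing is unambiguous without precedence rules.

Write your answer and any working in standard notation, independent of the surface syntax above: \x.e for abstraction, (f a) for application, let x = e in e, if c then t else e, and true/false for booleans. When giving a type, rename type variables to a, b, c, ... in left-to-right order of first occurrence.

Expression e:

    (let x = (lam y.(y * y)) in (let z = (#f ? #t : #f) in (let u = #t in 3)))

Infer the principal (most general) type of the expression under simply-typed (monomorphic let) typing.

Trace:
y : a
  unify a ~ Int
y : Int
  unify Int ~ Int
\y._ : Int -> Int
let x : Int -> Int
  unify Bool ~ Bool
  unify Bool ~ Bool
let z : Bool
let u : Bool

Answer: Int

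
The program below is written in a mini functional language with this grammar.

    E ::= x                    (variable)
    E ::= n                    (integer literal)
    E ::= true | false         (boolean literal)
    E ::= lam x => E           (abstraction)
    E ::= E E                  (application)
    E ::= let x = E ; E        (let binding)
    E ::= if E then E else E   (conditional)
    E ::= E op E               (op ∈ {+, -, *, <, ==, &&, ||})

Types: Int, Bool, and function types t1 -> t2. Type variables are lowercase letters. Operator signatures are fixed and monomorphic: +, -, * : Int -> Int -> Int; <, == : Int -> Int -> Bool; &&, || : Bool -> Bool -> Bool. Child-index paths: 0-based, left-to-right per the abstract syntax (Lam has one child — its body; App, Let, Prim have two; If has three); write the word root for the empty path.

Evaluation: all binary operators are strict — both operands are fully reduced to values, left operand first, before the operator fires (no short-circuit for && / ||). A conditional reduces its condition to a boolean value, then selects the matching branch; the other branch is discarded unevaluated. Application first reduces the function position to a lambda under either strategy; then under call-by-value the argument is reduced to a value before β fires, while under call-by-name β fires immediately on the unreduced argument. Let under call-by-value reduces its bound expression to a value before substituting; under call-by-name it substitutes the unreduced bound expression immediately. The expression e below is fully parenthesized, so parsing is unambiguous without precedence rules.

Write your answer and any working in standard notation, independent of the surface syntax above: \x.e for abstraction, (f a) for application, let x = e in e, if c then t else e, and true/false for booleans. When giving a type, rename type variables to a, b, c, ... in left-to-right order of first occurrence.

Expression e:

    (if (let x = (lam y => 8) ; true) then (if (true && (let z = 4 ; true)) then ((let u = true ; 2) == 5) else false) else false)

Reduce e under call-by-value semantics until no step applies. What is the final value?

Answer: false

Working:
step 0: (if (let x = (\y.8) in true) then (if (true && (let z = 4 in true)) then ((let u = true in 2) == 5) else false) else false)
step 1: [let@0] (if true then (if (true && (let z = 4 in true)) then ((let u = true in 2) == 5) else false) else false)
step 2: [if@root] (if (true && (let z = 4 in true)) then ((let u = true in 2) == 5) else false)
step 3: [let@0.1] (if (true && true) then ((let u = true in 2) == 5) else false)
step 4: [delta@0] (if true then ((let u = true in 2) == 5) else false)
step 5: [if@root] ((let u = true in 2) == 5)
step 6: [let@0] (2 == 5)
step 7: [delta@root] false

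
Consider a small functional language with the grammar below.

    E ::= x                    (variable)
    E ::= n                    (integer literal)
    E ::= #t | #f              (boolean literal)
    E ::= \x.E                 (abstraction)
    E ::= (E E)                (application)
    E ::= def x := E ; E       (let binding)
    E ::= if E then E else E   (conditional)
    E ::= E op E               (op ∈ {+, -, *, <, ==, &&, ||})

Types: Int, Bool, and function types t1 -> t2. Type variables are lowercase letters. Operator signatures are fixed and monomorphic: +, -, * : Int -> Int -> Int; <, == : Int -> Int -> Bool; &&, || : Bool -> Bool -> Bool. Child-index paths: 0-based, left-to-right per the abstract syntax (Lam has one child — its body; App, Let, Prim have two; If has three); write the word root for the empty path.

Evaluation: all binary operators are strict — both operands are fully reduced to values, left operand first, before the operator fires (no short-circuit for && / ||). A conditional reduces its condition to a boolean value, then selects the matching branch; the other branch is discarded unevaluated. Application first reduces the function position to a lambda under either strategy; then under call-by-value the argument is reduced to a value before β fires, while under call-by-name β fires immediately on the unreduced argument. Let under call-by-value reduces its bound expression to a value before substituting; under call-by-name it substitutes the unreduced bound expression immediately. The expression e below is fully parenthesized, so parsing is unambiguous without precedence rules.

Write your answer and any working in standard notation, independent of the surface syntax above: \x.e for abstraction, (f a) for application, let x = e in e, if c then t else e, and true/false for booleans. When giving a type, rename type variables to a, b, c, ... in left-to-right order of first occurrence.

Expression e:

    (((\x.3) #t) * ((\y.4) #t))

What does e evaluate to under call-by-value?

Trace:
step 0: (((\x.3) true) * ((\y.4) true))
step 1: [beta@0] (3 * ((\y.4) true))
step 2: [beta@1] (3 * 4)
step 3: [delta@root] 12

Answer: 12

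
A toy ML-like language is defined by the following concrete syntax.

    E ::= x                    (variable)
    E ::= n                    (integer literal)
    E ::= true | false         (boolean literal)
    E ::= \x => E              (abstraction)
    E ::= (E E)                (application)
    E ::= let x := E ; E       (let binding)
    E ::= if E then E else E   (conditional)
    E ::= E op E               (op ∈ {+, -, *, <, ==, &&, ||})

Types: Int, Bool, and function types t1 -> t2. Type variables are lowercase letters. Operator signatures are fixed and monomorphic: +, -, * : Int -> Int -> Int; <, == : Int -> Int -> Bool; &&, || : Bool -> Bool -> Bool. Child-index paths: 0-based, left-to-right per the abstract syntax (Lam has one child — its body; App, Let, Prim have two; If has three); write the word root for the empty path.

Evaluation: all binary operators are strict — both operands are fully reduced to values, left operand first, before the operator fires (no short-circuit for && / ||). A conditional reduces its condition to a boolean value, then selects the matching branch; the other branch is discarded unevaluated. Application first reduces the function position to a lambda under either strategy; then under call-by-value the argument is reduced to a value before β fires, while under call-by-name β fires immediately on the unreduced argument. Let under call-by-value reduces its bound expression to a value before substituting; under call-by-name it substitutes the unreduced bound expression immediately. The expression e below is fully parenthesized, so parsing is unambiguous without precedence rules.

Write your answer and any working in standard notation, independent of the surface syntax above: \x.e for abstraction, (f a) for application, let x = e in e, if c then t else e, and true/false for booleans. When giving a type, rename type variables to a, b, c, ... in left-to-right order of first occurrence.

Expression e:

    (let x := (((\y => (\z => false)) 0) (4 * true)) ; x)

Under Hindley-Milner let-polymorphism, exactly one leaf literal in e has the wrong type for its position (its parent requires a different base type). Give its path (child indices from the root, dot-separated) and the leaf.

Derivation:
\z._ : b -> Bool
\y._ : a -> b -> Bool
  unify a -> b -> Bool ~ Int -> c
  unify a ~ Int
  unify b -> Bool ~ c
_ _ : b -> Bool
  unify Int ~ Int
  unify Bool ~ Int
  FAIL: mismatch Bool ~ Int

Answer: 0.1.1 : true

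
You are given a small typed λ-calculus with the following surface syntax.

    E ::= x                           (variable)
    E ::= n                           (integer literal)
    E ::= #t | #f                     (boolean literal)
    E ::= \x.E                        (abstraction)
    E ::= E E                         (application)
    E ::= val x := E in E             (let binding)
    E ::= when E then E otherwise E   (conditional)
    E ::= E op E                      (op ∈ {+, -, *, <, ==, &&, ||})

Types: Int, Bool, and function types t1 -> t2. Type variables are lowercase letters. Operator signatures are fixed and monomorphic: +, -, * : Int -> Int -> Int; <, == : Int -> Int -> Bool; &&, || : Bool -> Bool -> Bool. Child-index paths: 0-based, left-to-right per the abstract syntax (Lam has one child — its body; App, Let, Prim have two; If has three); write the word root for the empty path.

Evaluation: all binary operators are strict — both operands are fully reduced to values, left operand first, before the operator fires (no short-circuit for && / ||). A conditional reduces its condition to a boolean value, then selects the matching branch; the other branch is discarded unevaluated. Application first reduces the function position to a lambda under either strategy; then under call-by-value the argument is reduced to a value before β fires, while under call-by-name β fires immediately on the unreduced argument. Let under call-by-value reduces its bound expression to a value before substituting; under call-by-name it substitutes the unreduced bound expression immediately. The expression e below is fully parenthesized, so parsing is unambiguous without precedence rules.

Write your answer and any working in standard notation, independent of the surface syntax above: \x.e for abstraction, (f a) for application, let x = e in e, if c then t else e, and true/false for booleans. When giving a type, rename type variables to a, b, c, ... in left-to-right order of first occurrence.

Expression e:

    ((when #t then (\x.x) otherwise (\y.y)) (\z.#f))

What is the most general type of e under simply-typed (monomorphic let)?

Working:
  unify Bool ~ Bool
x : a
\x._ : a -> a
y : b
\y._ : b -> b
  unify a -> a ~ b -> b
  unify a ~ b
  unify b ~ b
\z._ : c -> Bool
  unify b -> b ~ (c -> Bool) -> d
  unify b ~ c -> Bool
  unify c -> Bool ~ d
_ _ : c -> Bool

Answer: a -> Bool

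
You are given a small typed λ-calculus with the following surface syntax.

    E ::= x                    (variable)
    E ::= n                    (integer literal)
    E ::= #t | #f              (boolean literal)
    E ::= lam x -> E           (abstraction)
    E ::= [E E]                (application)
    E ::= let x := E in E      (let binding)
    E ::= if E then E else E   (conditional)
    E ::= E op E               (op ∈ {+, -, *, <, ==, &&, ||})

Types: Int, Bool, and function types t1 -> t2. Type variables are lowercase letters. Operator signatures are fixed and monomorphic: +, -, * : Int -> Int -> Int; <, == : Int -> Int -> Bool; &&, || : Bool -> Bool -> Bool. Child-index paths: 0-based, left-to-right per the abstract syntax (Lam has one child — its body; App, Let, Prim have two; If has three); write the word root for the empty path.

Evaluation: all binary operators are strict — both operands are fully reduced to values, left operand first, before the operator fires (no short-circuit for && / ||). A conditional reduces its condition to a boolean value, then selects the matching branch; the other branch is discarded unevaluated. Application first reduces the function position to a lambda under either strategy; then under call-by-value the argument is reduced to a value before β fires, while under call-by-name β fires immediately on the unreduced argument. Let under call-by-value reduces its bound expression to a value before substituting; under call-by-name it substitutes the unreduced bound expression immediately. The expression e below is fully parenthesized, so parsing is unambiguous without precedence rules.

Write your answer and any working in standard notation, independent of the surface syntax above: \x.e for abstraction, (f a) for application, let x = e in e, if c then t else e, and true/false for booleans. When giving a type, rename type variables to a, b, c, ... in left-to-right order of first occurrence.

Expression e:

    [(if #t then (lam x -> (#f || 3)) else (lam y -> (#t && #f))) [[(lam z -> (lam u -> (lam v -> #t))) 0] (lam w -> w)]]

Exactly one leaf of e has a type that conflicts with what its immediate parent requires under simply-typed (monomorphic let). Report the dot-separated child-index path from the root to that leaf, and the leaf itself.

Answer: 0.1.0.1 : 3

Working:
  unify Bool ~ Bool
  unify Bool ~ Bool
  unify Int ~ Bool
  FAIL: mismatch Int ~ Bool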